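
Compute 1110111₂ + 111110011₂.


Align and add column by column (LSB to MSB, carry propagating):
  0001110111
+ 0111110011
  ----------
  col 0: 1 + 1 + 0 (carry in) = 2 → bit 0, carry out 1
  col 1: 1 + 1 + 1 (carry in) = 3 → bit 1, carry out 1
  col 2: 1 + 0 + 1 (carry in) = 2 → bit 0, carry out 1
  col 3: 0 + 0 + 1 (carry in) = 1 → bit 1, carry out 0
  col 4: 1 + 1 + 0 (carry in) = 2 → bit 0, carry out 1
  col 5: 1 + 1 + 1 (carry in) = 3 → bit 1, carry out 1
  col 6: 1 + 1 + 1 (carry in) = 3 → bit 1, carry out 1
  col 7: 0 + 1 + 1 (carry in) = 2 → bit 0, carry out 1
  col 8: 0 + 1 + 1 (carry in) = 2 → bit 0, carry out 1
  col 9: 0 + 0 + 1 (carry in) = 1 → bit 1, carry out 0
Reading bits MSB→LSB: 1001101010
Strip leading zeros: 1001101010
= 1001101010


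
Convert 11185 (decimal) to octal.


Divide by 8 repeatedly:
11185 ÷ 8 = 1398 remainder 1
1398 ÷ 8 = 174 remainder 6
174 ÷ 8 = 21 remainder 6
21 ÷ 8 = 2 remainder 5
2 ÷ 8 = 0 remainder 2
Reading remainders bottom-up:
= 0o25661


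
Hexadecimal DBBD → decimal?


Positional values:
Position 0: D × 16^0 = 13 × 1 = 13
Position 1: B × 16^1 = 11 × 16 = 176
Position 2: B × 16^2 = 11 × 256 = 2816
Position 3: D × 16^3 = 13 × 4096 = 53248
Sum = 13 + 176 + 2816 + 53248
= 56253


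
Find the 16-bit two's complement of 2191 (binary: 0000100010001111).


Original: 0000100010001111
Step 1 - Invert all bits: 1111011101110000
Step 2 - Add 1: 1111011101110000 + 1
= 1111011101110001 (represents -2191)


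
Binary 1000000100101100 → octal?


Group into 3-bit groups: 001000000100101100
  001 = 1
  000 = 0
  000 = 0
  100 = 4
  101 = 5
  100 = 4
= 0o100454


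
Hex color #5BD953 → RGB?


Hex: #5BD953
R = 5B₁₆ = 91
G = D9₁₆ = 217
B = 53₁₆ = 83
= RGB(91, 217, 83)


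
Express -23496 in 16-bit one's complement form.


Original: 0101101111001000
Invert all bits:
  bit 0: 0 → 1
  bit 1: 1 → 0
  bit 2: 0 → 1
  bit 3: 1 → 0
  bit 4: 1 → 0
  bit 5: 0 → 1
  bit 6: 1 → 0
  bit 7: 1 → 0
  bit 8: 1 → 0
  bit 9: 1 → 0
  bit 10: 0 → 1
  bit 11: 0 → 1
  bit 12: 1 → 0
  bit 13: 0 → 1
  bit 14: 0 → 1
  bit 15: 0 → 1
= 1010010000110111


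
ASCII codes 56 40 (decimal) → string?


Codes (decimal): 56 40
Per-code ASCII lookup:
  56  (range 48-57: digits, 56 - 48 = 8) → '8'
  40  (special character) → '('
= '8('


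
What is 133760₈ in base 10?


Positional values:
Position 0: 0 × 8^0 = 0
Position 1: 6 × 8^1 = 48
Position 2: 7 × 8^2 = 448
Position 3: 3 × 8^3 = 1536
Position 4: 3 × 8^4 = 12288
Position 5: 1 × 8^5 = 32768
Sum = 0 + 48 + 448 + 1536 + 12288 + 32768
= 47088


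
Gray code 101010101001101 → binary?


Gray code: 101010101001101
MSB stays the same: 1
Each subsequent bit = prev_binary XOR current_gray:
  B[1] = 1 XOR 0 = 1
  B[2] = 1 XOR 1 = 0
  B[3] = 0 XOR 0 = 0
  B[4] = 0 XOR 1 = 1
  B[5] = 1 XOR 0 = 1
  B[6] = 1 XOR 1 = 0
  B[7] = 0 XOR 0 = 0
  B[8] = 0 XOR 1 = 1
  B[9] = 1 XOR 0 = 1
  B[10] = 1 XOR 0 = 1
  B[11] = 1 XOR 1 = 0
  B[12] = 0 XOR 1 = 1
  B[13] = 1 XOR 0 = 1
  B[14] = 1 XOR 1 = 0
= 110011001110110 (26230 decimal)


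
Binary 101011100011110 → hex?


Group into 4-bit nibbles: 0101011100011110
  0101 = 5
  0111 = 7
  0001 = 1
  1110 = E
= 0x571E


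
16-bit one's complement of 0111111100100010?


Original: 0111111100100010
Invert all bits:
  bit 0: 0 → 1
  bit 1: 1 → 0
  bit 2: 1 → 0
  bit 3: 1 → 0
  bit 4: 1 → 0
  bit 5: 1 → 0
  bit 6: 1 → 0
  bit 7: 1 → 0
  bit 8: 0 → 1
  bit 9: 0 → 1
  bit 10: 1 → 0
  bit 11: 0 → 1
  bit 12: 0 → 1
  bit 13: 0 → 1
  bit 14: 1 → 0
  bit 15: 0 → 1
= 1000000011011101


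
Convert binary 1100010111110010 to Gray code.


Binary: 1100010111110010
Gray code: G = B XOR (B >> 1)
B >> 1 = 0110001011111001
1100010111110010 XOR 0110001011111001:
  1 XOR 0 = 1
  1 XOR 1 = 0
  0 XOR 1 = 1
  0 XOR 0 = 0
  0 XOR 0 = 0
  1 XOR 0 = 1
  0 XOR 1 = 1
  1 XOR 0 = 1
  1 XOR 1 = 0
  1 XOR 1 = 0
  1 XOR 1 = 0
  1 XOR 1 = 0
  0 XOR 1 = 1
  0 XOR 0 = 0
  1 XOR 0 = 1
  0 XOR 1 = 1
= 1010011100001011


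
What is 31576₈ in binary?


Each octal digit → 3 binary bits:
  3 = 011
  1 = 001
  5 = 101
  7 = 111
  6 = 110
Concatenate: 011 001 101 111 110
= 011001101111110


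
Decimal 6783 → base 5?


Divide by 5 repeatedly:
6783 ÷ 5 = 1356 remainder 3
1356 ÷ 5 = 271 remainder 1
271 ÷ 5 = 54 remainder 1
54 ÷ 5 = 10 remainder 4
10 ÷ 5 = 2 remainder 0
2 ÷ 5 = 0 remainder 2
Reading remainders bottom-up:
= 204113


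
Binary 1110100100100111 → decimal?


Positional values:
Bit 0: 1 × 2^0 = 1
Bit 1: 1 × 2^1 = 2
Bit 2: 1 × 2^2 = 4
Bit 5: 1 × 2^5 = 32
Bit 8: 1 × 2^8 = 256
Bit 11: 1 × 2^11 = 2048
Bit 13: 1 × 2^13 = 8192
Bit 14: 1 × 2^14 = 16384
Bit 15: 1 × 2^15 = 32768
Sum = 1 + 2 + 4 + 32 + 256 + 2048 + 8192 + 16384 + 32768
= 59687


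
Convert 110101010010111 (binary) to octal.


Group into 3-bit groups: 110101010010111
  110 = 6
  101 = 5
  010 = 2
  010 = 2
  111 = 7
= 0o65227


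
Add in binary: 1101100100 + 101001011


Align and add column by column (LSB to MSB, carry propagating):
  01101100100
+ 00101001011
  -----------
  col 0: 0 + 1 + 0 (carry in) = 1 → bit 1, carry out 0
  col 1: 0 + 1 + 0 (carry in) = 1 → bit 1, carry out 0
  col 2: 1 + 0 + 0 (carry in) = 1 → bit 1, carry out 0
  col 3: 0 + 1 + 0 (carry in) = 1 → bit 1, carry out 0
  col 4: 0 + 0 + 0 (carry in) = 0 → bit 0, carry out 0
  col 5: 1 + 0 + 0 (carry in) = 1 → bit 1, carry out 0
  col 6: 1 + 1 + 0 (carry in) = 2 → bit 0, carry out 1
  col 7: 0 + 0 + 1 (carry in) = 1 → bit 1, carry out 0
  col 8: 1 + 1 + 0 (carry in) = 2 → bit 0, carry out 1
  col 9: 1 + 0 + 1 (carry in) = 2 → bit 0, carry out 1
  col 10: 0 + 0 + 1 (carry in) = 1 → bit 1, carry out 0
Reading bits MSB→LSB: 10010101111
Strip leading zeros: 10010101111
= 10010101111


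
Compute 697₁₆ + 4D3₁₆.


Align and add column by column (LSB to MSB, each column mod 16 with carry):
  0697
+ 04D3
  ----
  col 0: 7(7) + 3(3) + 0 (carry in) = 10 → A(10), carry out 0
  col 1: 9(9) + D(13) + 0 (carry in) = 22 → 6(6), carry out 1
  col 2: 6(6) + 4(4) + 1 (carry in) = 11 → B(11), carry out 0
  col 3: 0(0) + 0(0) + 0 (carry in) = 0 → 0(0), carry out 0
Reading digits MSB→LSB: 0B6A
Strip leading zeros: B6A
= 0xB6A


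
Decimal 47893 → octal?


Divide by 8 repeatedly:
47893 ÷ 8 = 5986 remainder 5
5986 ÷ 8 = 748 remainder 2
748 ÷ 8 = 93 remainder 4
93 ÷ 8 = 11 remainder 5
11 ÷ 8 = 1 remainder 3
1 ÷ 8 = 0 remainder 1
Reading remainders bottom-up:
= 0o135425


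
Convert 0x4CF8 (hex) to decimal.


Positional values:
Position 0: 8 × 16^0 = 8 × 1 = 8
Position 1: F × 16^1 = 15 × 16 = 240
Position 2: C × 16^2 = 12 × 256 = 3072
Position 3: 4 × 16^3 = 4 × 4096 = 16384
Sum = 8 + 240 + 3072 + 16384
= 19704


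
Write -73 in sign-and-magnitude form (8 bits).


Sign bit: 1 (negative)
Magnitude: 73 = 1001001
= 11001001


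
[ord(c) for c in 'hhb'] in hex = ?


String: 'hhb'  (3 characters)
Per-character ASCII lookup:
  'h': lowercase starts at 97: 'h' = 97 + 7 = 104 → 0x68
  'h': lowercase starts at 97: 'h' = 97 + 7 = 104 → 0x68
  'b': lowercase starts at 97: 'b' = 97 + 1 = 98 → 0x62
= 0x68 0x68 0x62


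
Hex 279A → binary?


Each hex digit → 4 binary bits:
  2 = 0010
  7 = 0111
  9 = 1001
  A = 1010
Concatenate: 0010 0111 1001 1010
= 0010011110011010


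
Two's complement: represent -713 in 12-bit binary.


Original: 001011001001
Step 1 - Invert all bits: 110100110110
Step 2 - Add 1: 110100110110 + 1
= 110100110111 (represents -713)


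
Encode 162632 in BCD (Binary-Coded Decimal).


Each digit → 4-bit binary:
  1 → 0001
  6 → 0110
  2 → 0010
  6 → 0110
  3 → 0011
  2 → 0010
= 0001 0110 0010 0110 0011 0010


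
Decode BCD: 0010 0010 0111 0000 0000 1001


Each 4-bit group → digit:
  0010 → 2
  0010 → 2
  0111 → 7
  0000 → 0
  0000 → 0
  1001 → 9
= 227009


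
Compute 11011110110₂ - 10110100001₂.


Align and subtract column by column (LSB to MSB, borrowing when needed):
  11011110110
- 10110100001
  -----------
  col 0: (0 - 0 borrow-in) - 1 → borrow from next column: (0+2) - 1 = 1, borrow out 1
  col 1: (1 - 1 borrow-in) - 0 → 0 - 0 = 0, borrow out 0
  col 2: (1 - 0 borrow-in) - 0 → 1 - 0 = 1, borrow out 0
  col 3: (0 - 0 borrow-in) - 0 → 0 - 0 = 0, borrow out 0
  col 4: (1 - 0 borrow-in) - 0 → 1 - 0 = 1, borrow out 0
  col 5: (1 - 0 borrow-in) - 1 → 1 - 1 = 0, borrow out 0
  col 6: (1 - 0 borrow-in) - 0 → 1 - 0 = 1, borrow out 0
  col 7: (1 - 0 borrow-in) - 1 → 1 - 1 = 0, borrow out 0
  col 8: (0 - 0 borrow-in) - 1 → borrow from next column: (0+2) - 1 = 1, borrow out 1
  col 9: (1 - 1 borrow-in) - 0 → 0 - 0 = 0, borrow out 0
  col 10: (1 - 0 borrow-in) - 1 → 1 - 1 = 0, borrow out 0
Reading bits MSB→LSB: 00101010101
Strip leading zeros: 101010101
= 101010101


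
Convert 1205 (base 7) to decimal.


Positional values (base 7):
  5 × 7^0 = 5 × 1 = 5
  0 × 7^1 = 0 × 7 = 0
  2 × 7^2 = 2 × 49 = 98
  1 × 7^3 = 1 × 343 = 343
Sum = 5 + 0 + 98 + 343
= 446


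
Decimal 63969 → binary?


Divide by 2 repeatedly:
63969 ÷ 2 = 31984 remainder 1
31984 ÷ 2 = 15992 remainder 0
15992 ÷ 2 = 7996 remainder 0
7996 ÷ 2 = 3998 remainder 0
3998 ÷ 2 = 1999 remainder 0
1999 ÷ 2 = 999 remainder 1
999 ÷ 2 = 499 remainder 1
499 ÷ 2 = 249 remainder 1
249 ÷ 2 = 124 remainder 1
124 ÷ 2 = 62 remainder 0
62 ÷ 2 = 31 remainder 0
31 ÷ 2 = 15 remainder 1
15 ÷ 2 = 7 remainder 1
7 ÷ 2 = 3 remainder 1
3 ÷ 2 = 1 remainder 1
1 ÷ 2 = 0 remainder 1
Reading remainders bottom-up:
= 1111100111100001


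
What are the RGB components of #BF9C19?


Hex: #BF9C19
R = BF₁₆ = 191
G = 9C₁₆ = 156
B = 19₁₆ = 25
= RGB(191, 156, 25)


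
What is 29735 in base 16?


Divide by 16 repeatedly:
29735 ÷ 16 = 1858 remainder 7 (7)
1858 ÷ 16 = 116 remainder 2 (2)
116 ÷ 16 = 7 remainder 4 (4)
7 ÷ 16 = 0 remainder 7 (7)
Reading remainders bottom-up:
= 0x7427


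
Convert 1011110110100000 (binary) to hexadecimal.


Group into 4-bit nibbles: 1011110110100000
  1011 = B
  1101 = D
  1010 = A
  0000 = 0
= 0xBDA0


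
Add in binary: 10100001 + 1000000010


Align and add column by column (LSB to MSB, carry propagating):
  00010100001
+ 01000000010
  -----------
  col 0: 1 + 0 + 0 (carry in) = 1 → bit 1, carry out 0
  col 1: 0 + 1 + 0 (carry in) = 1 → bit 1, carry out 0
  col 2: 0 + 0 + 0 (carry in) = 0 → bit 0, carry out 0
  col 3: 0 + 0 + 0 (carry in) = 0 → bit 0, carry out 0
  col 4: 0 + 0 + 0 (carry in) = 0 → bit 0, carry out 0
  col 5: 1 + 0 + 0 (carry in) = 1 → bit 1, carry out 0
  col 6: 0 + 0 + 0 (carry in) = 0 → bit 0, carry out 0
  col 7: 1 + 0 + 0 (carry in) = 1 → bit 1, carry out 0
  col 8: 0 + 0 + 0 (carry in) = 0 → bit 0, carry out 0
  col 9: 0 + 1 + 0 (carry in) = 1 → bit 1, carry out 0
  col 10: 0 + 0 + 0 (carry in) = 0 → bit 0, carry out 0
Reading bits MSB→LSB: 01010100011
Strip leading zeros: 1010100011
= 1010100011


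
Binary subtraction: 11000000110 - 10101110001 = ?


Align and subtract column by column (LSB to MSB, borrowing when needed):
  11000000110
- 10101110001
  -----------
  col 0: (0 - 0 borrow-in) - 1 → borrow from next column: (0+2) - 1 = 1, borrow out 1
  col 1: (1 - 1 borrow-in) - 0 → 0 - 0 = 0, borrow out 0
  col 2: (1 - 0 borrow-in) - 0 → 1 - 0 = 1, borrow out 0
  col 3: (0 - 0 borrow-in) - 0 → 0 - 0 = 0, borrow out 0
  col 4: (0 - 0 borrow-in) - 1 → borrow from next column: (0+2) - 1 = 1, borrow out 1
  col 5: (0 - 1 borrow-in) - 1 → borrow from next column: (-1+2) - 1 = 0, borrow out 1
  col 6: (0 - 1 borrow-in) - 1 → borrow from next column: (-1+2) - 1 = 0, borrow out 1
  col 7: (0 - 1 borrow-in) - 0 → borrow from next column: (-1+2) - 0 = 1, borrow out 1
  col 8: (0 - 1 borrow-in) - 1 → borrow from next column: (-1+2) - 1 = 0, borrow out 1
  col 9: (1 - 1 borrow-in) - 0 → 0 - 0 = 0, borrow out 0
  col 10: (1 - 0 borrow-in) - 1 → 1 - 1 = 0, borrow out 0
Reading bits MSB→LSB: 00010010101
Strip leading zeros: 10010101
= 10010101


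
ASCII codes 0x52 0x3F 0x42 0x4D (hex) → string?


Codes (hex): 0x52 0x3F 0x42 0x4D
Per-code ASCII lookup:
  0x52 = 82  (range 65-90: uppercase, 82 - 65 = 17) → 'R'
  0x3F = 63  (special character) → '?'
  0x42 = 66  (range 65-90: uppercase, 66 - 65 = 1) → 'B'
  0x4D = 77  (range 65-90: uppercase, 77 - 65 = 12) → 'M'
= 'R?BM'


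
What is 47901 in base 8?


Divide by 8 repeatedly:
47901 ÷ 8 = 5987 remainder 5
5987 ÷ 8 = 748 remainder 3
748 ÷ 8 = 93 remainder 4
93 ÷ 8 = 11 remainder 5
11 ÷ 8 = 1 remainder 3
1 ÷ 8 = 0 remainder 1
Reading remainders bottom-up:
= 0o135435


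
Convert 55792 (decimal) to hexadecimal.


Divide by 16 repeatedly:
55792 ÷ 16 = 3487 remainder 0 (0)
3487 ÷ 16 = 217 remainder 15 (F)
217 ÷ 16 = 13 remainder 9 (9)
13 ÷ 16 = 0 remainder 13 (D)
Reading remainders bottom-up:
= 0xD9F0


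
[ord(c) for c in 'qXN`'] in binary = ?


String: 'qXN`'  (4 characters)
Per-character ASCII lookup:
  'q': lowercase starts at 97: 'q' = 97 + 16 = 113 → 1110001
  'X': uppercase starts at 65: 'X' = 65 + 23 = 88 → 1011000
  'N': uppercase starts at 65: 'N' = 65 + 13 = 78 → 1001110
  '`': special character: '`' = 96 → 1100000
= 1110001 1011000 1001110 1100000


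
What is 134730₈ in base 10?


Positional values:
Position 0: 0 × 8^0 = 0
Position 1: 3 × 8^1 = 24
Position 2: 7 × 8^2 = 448
Position 3: 4 × 8^3 = 2048
Position 4: 3 × 8^4 = 12288
Position 5: 1 × 8^5 = 32768
Sum = 0 + 24 + 448 + 2048 + 12288 + 32768
= 47576


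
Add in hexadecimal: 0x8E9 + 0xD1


Align and add column by column (LSB to MSB, each column mod 16 with carry):
  08E9
+ 00D1
  ----
  col 0: 9(9) + 1(1) + 0 (carry in) = 10 → A(10), carry out 0
  col 1: E(14) + D(13) + 0 (carry in) = 27 → B(11), carry out 1
  col 2: 8(8) + 0(0) + 1 (carry in) = 9 → 9(9), carry out 0
  col 3: 0(0) + 0(0) + 0 (carry in) = 0 → 0(0), carry out 0
Reading digits MSB→LSB: 09BA
Strip leading zeros: 9BA
= 0x9BA


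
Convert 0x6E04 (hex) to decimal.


Positional values:
Position 0: 4 × 16^0 = 4 × 1 = 4
Position 1: 0 × 16^1 = 0 × 16 = 0
Position 2: E × 16^2 = 14 × 256 = 3584
Position 3: 6 × 16^3 = 6 × 4096 = 24576
Sum = 4 + 0 + 3584 + 24576
= 28164


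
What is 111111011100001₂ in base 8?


Group into 3-bit groups: 111111011100001
  111 = 7
  111 = 7
  011 = 3
  100 = 4
  001 = 1
= 0o77341


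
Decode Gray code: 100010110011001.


Gray code: 100010110011001
MSB stays the same: 1
Each subsequent bit = prev_binary XOR current_gray:
  B[1] = 1 XOR 0 = 1
  B[2] = 1 XOR 0 = 1
  B[3] = 1 XOR 0 = 1
  B[4] = 1 XOR 1 = 0
  B[5] = 0 XOR 0 = 0
  B[6] = 0 XOR 1 = 1
  B[7] = 1 XOR 1 = 0
  B[8] = 0 XOR 0 = 0
  B[9] = 0 XOR 0 = 0
  B[10] = 0 XOR 1 = 1
  B[11] = 1 XOR 1 = 0
  B[12] = 0 XOR 0 = 0
  B[13] = 0 XOR 0 = 0
  B[14] = 0 XOR 1 = 1
= 111100100010001 (30993 decimal)


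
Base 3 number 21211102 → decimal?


Positional values (base 3):
  2 × 3^0 = 2 × 1 = 2
  0 × 3^1 = 0 × 3 = 0
  1 × 3^2 = 1 × 9 = 9
  1 × 3^3 = 1 × 27 = 27
  1 × 3^4 = 1 × 81 = 81
  2 × 3^5 = 2 × 243 = 486
  1 × 3^6 = 1 × 729 = 729
  2 × 3^7 = 2 × 2187 = 4374
Sum = 2 + 0 + 9 + 27 + 81 + 486 + 729 + 4374
= 5708


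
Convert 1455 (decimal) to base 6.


Divide by 6 repeatedly:
1455 ÷ 6 = 242 remainder 3
242 ÷ 6 = 40 remainder 2
40 ÷ 6 = 6 remainder 4
6 ÷ 6 = 1 remainder 0
1 ÷ 6 = 0 remainder 1
Reading remainders bottom-up:
= 10423


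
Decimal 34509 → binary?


Divide by 2 repeatedly:
34509 ÷ 2 = 17254 remainder 1
17254 ÷ 2 = 8627 remainder 0
8627 ÷ 2 = 4313 remainder 1
4313 ÷ 2 = 2156 remainder 1
2156 ÷ 2 = 1078 remainder 0
1078 ÷ 2 = 539 remainder 0
539 ÷ 2 = 269 remainder 1
269 ÷ 2 = 134 remainder 1
134 ÷ 2 = 67 remainder 0
67 ÷ 2 = 33 remainder 1
33 ÷ 2 = 16 remainder 1
16 ÷ 2 = 8 remainder 0
8 ÷ 2 = 4 remainder 0
4 ÷ 2 = 2 remainder 0
2 ÷ 2 = 1 remainder 0
1 ÷ 2 = 0 remainder 1
Reading remainders bottom-up:
= 1000011011001101


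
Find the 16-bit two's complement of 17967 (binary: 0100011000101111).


Original: 0100011000101111
Step 1 - Invert all bits: 1011100111010000
Step 2 - Add 1: 1011100111010000 + 1
= 1011100111010001 (represents -17967)


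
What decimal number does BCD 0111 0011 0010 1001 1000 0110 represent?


Each 4-bit group → digit:
  0111 → 7
  0011 → 3
  0010 → 2
  1001 → 9
  1000 → 8
  0110 → 6
= 732986


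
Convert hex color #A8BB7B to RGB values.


Hex: #A8BB7B
R = A8₁₆ = 168
G = BB₁₆ = 187
B = 7B₁₆ = 123
= RGB(168, 187, 123)


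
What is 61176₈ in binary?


Each octal digit → 3 binary bits:
  6 = 110
  1 = 001
  1 = 001
  7 = 111
  6 = 110
Concatenate: 110 001 001 111 110
= 110001001111110


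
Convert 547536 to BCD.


Each digit → 4-bit binary:
  5 → 0101
  4 → 0100
  7 → 0111
  5 → 0101
  3 → 0011
  6 → 0110
= 0101 0100 0111 0101 0011 0110


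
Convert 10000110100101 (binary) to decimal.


Positional values:
Bit 0: 1 × 2^0 = 1
Bit 2: 1 × 2^2 = 4
Bit 5: 1 × 2^5 = 32
Bit 7: 1 × 2^7 = 128
Bit 8: 1 × 2^8 = 256
Bit 13: 1 × 2^13 = 8192
Sum = 1 + 4 + 32 + 128 + 256 + 8192
= 8613


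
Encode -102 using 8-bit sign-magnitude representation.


Sign bit: 1 (negative)
Magnitude: 102 = 1100110
= 11100110


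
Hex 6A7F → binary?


Each hex digit → 4 binary bits:
  6 = 0110
  A = 1010
  7 = 0111
  F = 1111
Concatenate: 0110 1010 0111 1111
= 0110101001111111


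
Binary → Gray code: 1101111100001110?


Binary: 1101111100001110
Gray code: G = B XOR (B >> 1)
B >> 1 = 0110111110000111
1101111100001110 XOR 0110111110000111:
  1 XOR 0 = 1
  1 XOR 1 = 0
  0 XOR 1 = 1
  1 XOR 0 = 1
  1 XOR 1 = 0
  1 XOR 1 = 0
  1 XOR 1 = 0
  1 XOR 1 = 0
  0 XOR 1 = 1
  0 XOR 0 = 0
  0 XOR 0 = 0
  0 XOR 0 = 0
  1 XOR 0 = 1
  1 XOR 1 = 0
  1 XOR 1 = 0
  0 XOR 1 = 1
= 1011000010001001


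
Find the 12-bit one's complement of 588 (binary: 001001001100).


Original: 001001001100
Invert all bits:
  bit 0: 0 → 1
  bit 1: 0 → 1
  bit 2: 1 → 0
  bit 3: 0 → 1
  bit 4: 0 → 1
  bit 5: 1 → 0
  bit 6: 0 → 1
  bit 7: 0 → 1
  bit 8: 1 → 0
  bit 9: 1 → 0
  bit 10: 0 → 1
  bit 11: 0 → 1
= 110110110011


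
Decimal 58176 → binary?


Divide by 2 repeatedly:
58176 ÷ 2 = 29088 remainder 0
29088 ÷ 2 = 14544 remainder 0
14544 ÷ 2 = 7272 remainder 0
7272 ÷ 2 = 3636 remainder 0
3636 ÷ 2 = 1818 remainder 0
1818 ÷ 2 = 909 remainder 0
909 ÷ 2 = 454 remainder 1
454 ÷ 2 = 227 remainder 0
227 ÷ 2 = 113 remainder 1
113 ÷ 2 = 56 remainder 1
56 ÷ 2 = 28 remainder 0
28 ÷ 2 = 14 remainder 0
14 ÷ 2 = 7 remainder 0
7 ÷ 2 = 3 remainder 1
3 ÷ 2 = 1 remainder 1
1 ÷ 2 = 0 remainder 1
Reading remainders bottom-up:
= 1110001101000000


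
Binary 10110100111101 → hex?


Group into 4-bit nibbles: 0010110100111101
  0010 = 2
  1101 = D
  0011 = 3
  1101 = D
= 0x2D3D


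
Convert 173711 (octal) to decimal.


Positional values:
Position 0: 1 × 8^0 = 1
Position 1: 1 × 8^1 = 8
Position 2: 7 × 8^2 = 448
Position 3: 3 × 8^3 = 1536
Position 4: 7 × 8^4 = 28672
Position 5: 1 × 8^5 = 32768
Sum = 1 + 8 + 448 + 1536 + 28672 + 32768
= 63433


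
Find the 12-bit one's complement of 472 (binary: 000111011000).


Original: 000111011000
Invert all bits:
  bit 0: 0 → 1
  bit 1: 0 → 1
  bit 2: 0 → 1
  bit 3: 1 → 0
  bit 4: 1 → 0
  bit 5: 1 → 0
  bit 6: 0 → 1
  bit 7: 1 → 0
  bit 8: 1 → 0
  bit 9: 0 → 1
  bit 10: 0 → 1
  bit 11: 0 → 1
= 111000100111


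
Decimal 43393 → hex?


Divide by 16 repeatedly:
43393 ÷ 16 = 2712 remainder 1 (1)
2712 ÷ 16 = 169 remainder 8 (8)
169 ÷ 16 = 10 remainder 9 (9)
10 ÷ 16 = 0 remainder 10 (A)
Reading remainders bottom-up:
= 0xA981


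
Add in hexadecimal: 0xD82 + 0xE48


Align and add column by column (LSB to MSB, each column mod 16 with carry):
  0D82
+ 0E48
  ----
  col 0: 2(2) + 8(8) + 0 (carry in) = 10 → A(10), carry out 0
  col 1: 8(8) + 4(4) + 0 (carry in) = 12 → C(12), carry out 0
  col 2: D(13) + E(14) + 0 (carry in) = 27 → B(11), carry out 1
  col 3: 0(0) + 0(0) + 1 (carry in) = 1 → 1(1), carry out 0
Reading digits MSB→LSB: 1BCA
Strip leading zeros: 1BCA
= 0x1BCA


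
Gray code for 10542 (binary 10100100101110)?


Binary: 10100100101110
Gray code: G = B XOR (B >> 1)
B >> 1 = 01010010010111
10100100101110 XOR 01010010010111:
  1 XOR 0 = 1
  0 XOR 1 = 1
  1 XOR 0 = 1
  0 XOR 1 = 1
  0 XOR 0 = 0
  1 XOR 0 = 1
  0 XOR 1 = 1
  0 XOR 0 = 0
  1 XOR 0 = 1
  0 XOR 1 = 1
  1 XOR 0 = 1
  1 XOR 1 = 0
  1 XOR 1 = 0
  0 XOR 1 = 1
= 11110110111001


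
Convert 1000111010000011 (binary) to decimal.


Positional values:
Bit 0: 1 × 2^0 = 1
Bit 1: 1 × 2^1 = 2
Bit 7: 1 × 2^7 = 128
Bit 9: 1 × 2^9 = 512
Bit 10: 1 × 2^10 = 1024
Bit 11: 1 × 2^11 = 2048
Bit 15: 1 × 2^15 = 32768
Sum = 1 + 2 + 128 + 512 + 1024 + 2048 + 32768
= 36483


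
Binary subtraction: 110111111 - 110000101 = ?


Align and subtract column by column (LSB to MSB, borrowing when needed):
  110111111
- 110000101
  ---------
  col 0: (1 - 0 borrow-in) - 1 → 1 - 1 = 0, borrow out 0
  col 1: (1 - 0 borrow-in) - 0 → 1 - 0 = 1, borrow out 0
  col 2: (1 - 0 borrow-in) - 1 → 1 - 1 = 0, borrow out 0
  col 3: (1 - 0 borrow-in) - 0 → 1 - 0 = 1, borrow out 0
  col 4: (1 - 0 borrow-in) - 0 → 1 - 0 = 1, borrow out 0
  col 5: (1 - 0 borrow-in) - 0 → 1 - 0 = 1, borrow out 0
  col 6: (0 - 0 borrow-in) - 0 → 0 - 0 = 0, borrow out 0
  col 7: (1 - 0 borrow-in) - 1 → 1 - 1 = 0, borrow out 0
  col 8: (1 - 0 borrow-in) - 1 → 1 - 1 = 0, borrow out 0
Reading bits MSB→LSB: 000111010
Strip leading zeros: 111010
= 111010


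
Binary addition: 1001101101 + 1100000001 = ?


Align and add column by column (LSB to MSB, carry propagating):
  01001101101
+ 01100000001
  -----------
  col 0: 1 + 1 + 0 (carry in) = 2 → bit 0, carry out 1
  col 1: 0 + 0 + 1 (carry in) = 1 → bit 1, carry out 0
  col 2: 1 + 0 + 0 (carry in) = 1 → bit 1, carry out 0
  col 3: 1 + 0 + 0 (carry in) = 1 → bit 1, carry out 0
  col 4: 0 + 0 + 0 (carry in) = 0 → bit 0, carry out 0
  col 5: 1 + 0 + 0 (carry in) = 1 → bit 1, carry out 0
  col 6: 1 + 0 + 0 (carry in) = 1 → bit 1, carry out 0
  col 7: 0 + 0 + 0 (carry in) = 0 → bit 0, carry out 0
  col 8: 0 + 1 + 0 (carry in) = 1 → bit 1, carry out 0
  col 9: 1 + 1 + 0 (carry in) = 2 → bit 0, carry out 1
  col 10: 0 + 0 + 1 (carry in) = 1 → bit 1, carry out 0
Reading bits MSB→LSB: 10101101110
Strip leading zeros: 10101101110
= 10101101110


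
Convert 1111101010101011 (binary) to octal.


Group into 3-bit groups: 001111101010101011
  001 = 1
  111 = 7
  101 = 5
  010 = 2
  101 = 5
  011 = 3
= 0o175253


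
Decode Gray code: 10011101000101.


Gray code: 10011101000101
MSB stays the same: 1
Each subsequent bit = prev_binary XOR current_gray:
  B[1] = 1 XOR 0 = 1
  B[2] = 1 XOR 0 = 1
  B[3] = 1 XOR 1 = 0
  B[4] = 0 XOR 1 = 1
  B[5] = 1 XOR 1 = 0
  B[6] = 0 XOR 0 = 0
  B[7] = 0 XOR 1 = 1
  B[8] = 1 XOR 0 = 1
  B[9] = 1 XOR 0 = 1
  B[10] = 1 XOR 0 = 1
  B[11] = 1 XOR 1 = 0
  B[12] = 0 XOR 0 = 0
  B[13] = 0 XOR 1 = 1
= 11101001111001 (14969 decimal)


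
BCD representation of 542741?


Each digit → 4-bit binary:
  5 → 0101
  4 → 0100
  2 → 0010
  7 → 0111
  4 → 0100
  1 → 0001
= 0101 0100 0010 0111 0100 0001


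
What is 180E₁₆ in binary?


Each hex digit → 4 binary bits:
  1 = 0001
  8 = 1000
  0 = 0000
  E = 1110
Concatenate: 0001 1000 0000 1110
= 0001100000001110


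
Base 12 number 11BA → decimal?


Positional values (base 12):
  A × 12^0 = 10 × 1 = 10
  B × 12^1 = 11 × 12 = 132
  1 × 12^2 = 1 × 144 = 144
  1 × 12^3 = 1 × 1728 = 1728
Sum = 10 + 132 + 144 + 1728
= 2014


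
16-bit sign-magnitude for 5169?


Sign bit: 0 (positive)
Magnitude: 5169 = 001010000110001
= 0001010000110001


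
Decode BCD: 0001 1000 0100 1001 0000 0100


Each 4-bit group → digit:
  0001 → 1
  1000 → 8
  0100 → 4
  1001 → 9
  0000 → 0
  0100 → 4
= 184904


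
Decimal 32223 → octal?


Divide by 8 repeatedly:
32223 ÷ 8 = 4027 remainder 7
4027 ÷ 8 = 503 remainder 3
503 ÷ 8 = 62 remainder 7
62 ÷ 8 = 7 remainder 6
7 ÷ 8 = 0 remainder 7
Reading remainders bottom-up:
= 0o76737


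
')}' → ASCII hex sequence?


String: ')}'  (2 characters)
Per-character ASCII lookup:
  ')': special character: ')' = 41 → 0x29
  '}': special character: '}' = 125 → 0x7D
= 0x29 0x7D


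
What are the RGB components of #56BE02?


Hex: #56BE02
R = 56₁₆ = 86
G = BE₁₆ = 190
B = 02₁₆ = 2
= RGB(86, 190, 2)


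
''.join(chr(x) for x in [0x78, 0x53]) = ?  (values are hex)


Codes (hex): 0x78 0x53
Per-code ASCII lookup:
  0x78 = 120  (range 97-122: lowercase, 120 - 97 = 23) → 'x'
  0x53 = 83  (range 65-90: uppercase, 83 - 65 = 18) → 'S'
= 'xS'


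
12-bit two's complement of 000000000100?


Original: 000000000100
Step 1 - Invert all bits: 111111111011
Step 2 - Add 1: 111111111011 + 1
= 111111111100 (represents -4)


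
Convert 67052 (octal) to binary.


Each octal digit → 3 binary bits:
  6 = 110
  7 = 111
  0 = 000
  5 = 101
  2 = 010
Concatenate: 110 111 000 101 010
= 110111000101010


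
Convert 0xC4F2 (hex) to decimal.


Positional values:
Position 0: 2 × 16^0 = 2 × 1 = 2
Position 1: F × 16^1 = 15 × 16 = 240
Position 2: 4 × 16^2 = 4 × 256 = 1024
Position 3: C × 16^3 = 12 × 4096 = 49152
Sum = 2 + 240 + 1024 + 49152
= 50418


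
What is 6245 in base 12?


Divide by 12 repeatedly:
6245 ÷ 12 = 520 remainder 5
520 ÷ 12 = 43 remainder 4
43 ÷ 12 = 3 remainder 7
3 ÷ 12 = 0 remainder 3
Reading remainders bottom-up:
= 3745


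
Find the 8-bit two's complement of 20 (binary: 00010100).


Original: 00010100
Step 1 - Invert all bits: 11101011
Step 2 - Add 1: 11101011 + 1
= 11101100 (represents -20)


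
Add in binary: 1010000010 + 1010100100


Align and add column by column (LSB to MSB, carry propagating):
  01010000010
+ 01010100100
  -----------
  col 0: 0 + 0 + 0 (carry in) = 0 → bit 0, carry out 0
  col 1: 1 + 0 + 0 (carry in) = 1 → bit 1, carry out 0
  col 2: 0 + 1 + 0 (carry in) = 1 → bit 1, carry out 0
  col 3: 0 + 0 + 0 (carry in) = 0 → bit 0, carry out 0
  col 4: 0 + 0 + 0 (carry in) = 0 → bit 0, carry out 0
  col 5: 0 + 1 + 0 (carry in) = 1 → bit 1, carry out 0
  col 6: 0 + 0 + 0 (carry in) = 0 → bit 0, carry out 0
  col 7: 1 + 1 + 0 (carry in) = 2 → bit 0, carry out 1
  col 8: 0 + 0 + 1 (carry in) = 1 → bit 1, carry out 0
  col 9: 1 + 1 + 0 (carry in) = 2 → bit 0, carry out 1
  col 10: 0 + 0 + 1 (carry in) = 1 → bit 1, carry out 0
Reading bits MSB→LSB: 10100100110
Strip leading zeros: 10100100110
= 10100100110


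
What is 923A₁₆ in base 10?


Positional values:
Position 0: A × 16^0 = 10 × 1 = 10
Position 1: 3 × 16^1 = 3 × 16 = 48
Position 2: 2 × 16^2 = 2 × 256 = 512
Position 3: 9 × 16^3 = 9 × 4096 = 36864
Sum = 10 + 48 + 512 + 36864
= 37434


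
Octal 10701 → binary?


Each octal digit → 3 binary bits:
  1 = 001
  0 = 000
  7 = 111
  0 = 000
  1 = 001
Concatenate: 001 000 111 000 001
= 001000111000001


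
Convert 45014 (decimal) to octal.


Divide by 8 repeatedly:
45014 ÷ 8 = 5626 remainder 6
5626 ÷ 8 = 703 remainder 2
703 ÷ 8 = 87 remainder 7
87 ÷ 8 = 10 remainder 7
10 ÷ 8 = 1 remainder 2
1 ÷ 8 = 0 remainder 1
Reading remainders bottom-up:
= 0o127726


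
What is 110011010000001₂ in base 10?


Positional values:
Bit 0: 1 × 2^0 = 1
Bit 7: 1 × 2^7 = 128
Bit 9: 1 × 2^9 = 512
Bit 10: 1 × 2^10 = 1024
Bit 13: 1 × 2^13 = 8192
Bit 14: 1 × 2^14 = 16384
Sum = 1 + 128 + 512 + 1024 + 8192 + 16384
= 26241


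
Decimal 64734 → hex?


Divide by 16 repeatedly:
64734 ÷ 16 = 4045 remainder 14 (E)
4045 ÷ 16 = 252 remainder 13 (D)
252 ÷ 16 = 15 remainder 12 (C)
15 ÷ 16 = 0 remainder 15 (F)
Reading remainders bottom-up:
= 0xFCDE


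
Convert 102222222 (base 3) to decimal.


Positional values (base 3):
  2 × 3^0 = 2 × 1 = 2
  2 × 3^1 = 2 × 3 = 6
  2 × 3^2 = 2 × 9 = 18
  2 × 3^3 = 2 × 27 = 54
  2 × 3^4 = 2 × 81 = 162
  2 × 3^5 = 2 × 243 = 486
  2 × 3^6 = 2 × 729 = 1458
  0 × 3^7 = 0 × 2187 = 0
  1 × 3^8 = 1 × 6561 = 6561
Sum = 2 + 6 + 18 + 54 + 162 + 486 + 1458 + 0 + 6561
= 8747


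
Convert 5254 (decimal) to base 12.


Divide by 12 repeatedly:
5254 ÷ 12 = 437 remainder 10
437 ÷ 12 = 36 remainder 5
36 ÷ 12 = 3 remainder 0
3 ÷ 12 = 0 remainder 3
Reading remainders bottom-up:
= 305A


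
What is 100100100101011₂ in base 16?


Group into 4-bit nibbles: 0100100100101011
  0100 = 4
  1001 = 9
  0010 = 2
  1011 = B
= 0x492B


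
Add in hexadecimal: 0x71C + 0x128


Align and add column by column (LSB to MSB, each column mod 16 with carry):
  071C
+ 0128
  ----
  col 0: C(12) + 8(8) + 0 (carry in) = 20 → 4(4), carry out 1
  col 1: 1(1) + 2(2) + 1 (carry in) = 4 → 4(4), carry out 0
  col 2: 7(7) + 1(1) + 0 (carry in) = 8 → 8(8), carry out 0
  col 3: 0(0) + 0(0) + 0 (carry in) = 0 → 0(0), carry out 0
Reading digits MSB→LSB: 0844
Strip leading zeros: 844
= 0x844


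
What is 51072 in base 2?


Divide by 2 repeatedly:
51072 ÷ 2 = 25536 remainder 0
25536 ÷ 2 = 12768 remainder 0
12768 ÷ 2 = 6384 remainder 0
6384 ÷ 2 = 3192 remainder 0
3192 ÷ 2 = 1596 remainder 0
1596 ÷ 2 = 798 remainder 0
798 ÷ 2 = 399 remainder 0
399 ÷ 2 = 199 remainder 1
199 ÷ 2 = 99 remainder 1
99 ÷ 2 = 49 remainder 1
49 ÷ 2 = 24 remainder 1
24 ÷ 2 = 12 remainder 0
12 ÷ 2 = 6 remainder 0
6 ÷ 2 = 3 remainder 0
3 ÷ 2 = 1 remainder 1
1 ÷ 2 = 0 remainder 1
Reading remainders bottom-up:
= 1100011110000000


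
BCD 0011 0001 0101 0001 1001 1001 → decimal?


Each 4-bit group → digit:
  0011 → 3
  0001 → 1
  0101 → 5
  0001 → 1
  1001 → 9
  1001 → 9
= 315199


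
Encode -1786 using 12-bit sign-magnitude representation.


Sign bit: 1 (negative)
Magnitude: 1786 = 11011111010
= 111011111010


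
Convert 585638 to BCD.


Each digit → 4-bit binary:
  5 → 0101
  8 → 1000
  5 → 0101
  6 → 0110
  3 → 0011
  8 → 1000
= 0101 1000 0101 0110 0011 1000


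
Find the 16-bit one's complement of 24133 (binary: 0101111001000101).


Original: 0101111001000101
Invert all bits:
  bit 0: 0 → 1
  bit 1: 1 → 0
  bit 2: 0 → 1
  bit 3: 1 → 0
  bit 4: 1 → 0
  bit 5: 1 → 0
  bit 6: 1 → 0
  bit 7: 0 → 1
  bit 8: 0 → 1
  bit 9: 1 → 0
  bit 10: 0 → 1
  bit 11: 0 → 1
  bit 12: 0 → 1
  bit 13: 1 → 0
  bit 14: 0 → 1
  bit 15: 1 → 0
= 1010000110111010


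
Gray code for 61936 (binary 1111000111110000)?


Binary: 1111000111110000
Gray code: G = B XOR (B >> 1)
B >> 1 = 0111100011111000
1111000111110000 XOR 0111100011111000:
  1 XOR 0 = 1
  1 XOR 1 = 0
  1 XOR 1 = 0
  1 XOR 1 = 0
  0 XOR 1 = 1
  0 XOR 0 = 0
  0 XOR 0 = 0
  1 XOR 0 = 1
  1 XOR 1 = 0
  1 XOR 1 = 0
  1 XOR 1 = 0
  1 XOR 1 = 0
  0 XOR 1 = 1
  0 XOR 0 = 0
  0 XOR 0 = 0
  0 XOR 0 = 0
= 1000100100001000


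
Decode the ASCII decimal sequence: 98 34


Codes (decimal): 98 34
Per-code ASCII lookup:
  98  (range 97-122: lowercase, 98 - 97 = 1) → 'b'
  34  (special character) → '"'
= 'b"'


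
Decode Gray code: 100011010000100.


Gray code: 100011010000100
MSB stays the same: 1
Each subsequent bit = prev_binary XOR current_gray:
  B[1] = 1 XOR 0 = 1
  B[2] = 1 XOR 0 = 1
  B[3] = 1 XOR 0 = 1
  B[4] = 1 XOR 1 = 0
  B[5] = 0 XOR 1 = 1
  B[6] = 1 XOR 0 = 1
  B[7] = 1 XOR 1 = 0
  B[8] = 0 XOR 0 = 0
  B[9] = 0 XOR 0 = 0
  B[10] = 0 XOR 0 = 0
  B[11] = 0 XOR 0 = 0
  B[12] = 0 XOR 1 = 1
  B[13] = 1 XOR 0 = 1
  B[14] = 1 XOR 0 = 1
= 111101100000111 (31495 decimal)


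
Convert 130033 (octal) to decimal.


Positional values:
Position 0: 3 × 8^0 = 3
Position 1: 3 × 8^1 = 24
Position 2: 0 × 8^2 = 0
Position 3: 0 × 8^3 = 0
Position 4: 3 × 8^4 = 12288
Position 5: 1 × 8^5 = 32768
Sum = 3 + 24 + 0 + 0 + 12288 + 32768
= 45083


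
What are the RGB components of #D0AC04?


Hex: #D0AC04
R = D0₁₆ = 208
G = AC₁₆ = 172
B = 04₁₆ = 4
= RGB(208, 172, 4)


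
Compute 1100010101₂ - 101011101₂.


Align and subtract column by column (LSB to MSB, borrowing when needed):
  1100010101
- 0101011101
  ----------
  col 0: (1 - 0 borrow-in) - 1 → 1 - 1 = 0, borrow out 0
  col 1: (0 - 0 borrow-in) - 0 → 0 - 0 = 0, borrow out 0
  col 2: (1 - 0 borrow-in) - 1 → 1 - 1 = 0, borrow out 0
  col 3: (0 - 0 borrow-in) - 1 → borrow from next column: (0+2) - 1 = 1, borrow out 1
  col 4: (1 - 1 borrow-in) - 1 → borrow from next column: (0+2) - 1 = 1, borrow out 1
  col 5: (0 - 1 borrow-in) - 0 → borrow from next column: (-1+2) - 0 = 1, borrow out 1
  col 6: (0 - 1 borrow-in) - 1 → borrow from next column: (-1+2) - 1 = 0, borrow out 1
  col 7: (0 - 1 borrow-in) - 0 → borrow from next column: (-1+2) - 0 = 1, borrow out 1
  col 8: (1 - 1 borrow-in) - 1 → borrow from next column: (0+2) - 1 = 1, borrow out 1
  col 9: (1 - 1 borrow-in) - 0 → 0 - 0 = 0, borrow out 0
Reading bits MSB→LSB: 0110111000
Strip leading zeros: 110111000
= 110111000


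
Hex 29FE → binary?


Each hex digit → 4 binary bits:
  2 = 0010
  9 = 1001
  F = 1111
  E = 1110
Concatenate: 0010 1001 1111 1110
= 0010100111111110


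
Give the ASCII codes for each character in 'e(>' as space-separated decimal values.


String: 'e(>'  (3 characters)
Per-character ASCII lookup:
  'e': lowercase starts at 97: 'e' = 97 + 4 = 101
  '(': special character: '(' = 40
  '>': special character: '>' = 62
= 101 40 62


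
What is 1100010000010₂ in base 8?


Group into 3-bit groups: 001100010000010
  001 = 1
  100 = 4
  010 = 2
  000 = 0
  010 = 2
= 0o14202


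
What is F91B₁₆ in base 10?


Positional values:
Position 0: B × 16^0 = 11 × 1 = 11
Position 1: 1 × 16^1 = 1 × 16 = 16
Position 2: 9 × 16^2 = 9 × 256 = 2304
Position 3: F × 16^3 = 15 × 4096 = 61440
Sum = 11 + 16 + 2304 + 61440
= 63771


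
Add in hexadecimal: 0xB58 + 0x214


Align and add column by column (LSB to MSB, each column mod 16 with carry):
  0B58
+ 0214
  ----
  col 0: 8(8) + 4(4) + 0 (carry in) = 12 → C(12), carry out 0
  col 1: 5(5) + 1(1) + 0 (carry in) = 6 → 6(6), carry out 0
  col 2: B(11) + 2(2) + 0 (carry in) = 13 → D(13), carry out 0
  col 3: 0(0) + 0(0) + 0 (carry in) = 0 → 0(0), carry out 0
Reading digits MSB→LSB: 0D6C
Strip leading zeros: D6C
= 0xD6C


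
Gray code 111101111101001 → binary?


Gray code: 111101111101001
MSB stays the same: 1
Each subsequent bit = prev_binary XOR current_gray:
  B[1] = 1 XOR 1 = 0
  B[2] = 0 XOR 1 = 1
  B[3] = 1 XOR 1 = 0
  B[4] = 0 XOR 0 = 0
  B[5] = 0 XOR 1 = 1
  B[6] = 1 XOR 1 = 0
  B[7] = 0 XOR 1 = 1
  B[8] = 1 XOR 1 = 0
  B[9] = 0 XOR 1 = 1
  B[10] = 1 XOR 0 = 1
  B[11] = 1 XOR 1 = 0
  B[12] = 0 XOR 0 = 0
  B[13] = 0 XOR 0 = 0
  B[14] = 0 XOR 1 = 1
= 101001010110001 (21169 decimal)


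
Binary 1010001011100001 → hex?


Group into 4-bit nibbles: 1010001011100001
  1010 = A
  0010 = 2
  1110 = E
  0001 = 1
= 0xA2E1


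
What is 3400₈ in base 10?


Positional values:
Position 0: 0 × 8^0 = 0
Position 1: 0 × 8^1 = 0
Position 2: 4 × 8^2 = 256
Position 3: 3 × 8^3 = 1536
Sum = 0 + 0 + 256 + 1536
= 1792


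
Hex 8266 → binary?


Each hex digit → 4 binary bits:
  8 = 1000
  2 = 0010
  6 = 0110
  6 = 0110
Concatenate: 1000 0010 0110 0110
= 1000001001100110


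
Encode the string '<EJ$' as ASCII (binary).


String: '<EJ$'  (4 characters)
Per-character ASCII lookup:
  '<': special character: '<' = 60 → 111100
  'E': uppercase starts at 65: 'E' = 65 + 4 = 69 → 1000101
  'J': uppercase starts at 65: 'J' = 65 + 9 = 74 → 1001010
  '$': special character: '$' = 36 → 100100
= 111100 1000101 1001010 100100


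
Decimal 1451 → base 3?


Divide by 3 repeatedly:
1451 ÷ 3 = 483 remainder 2
483 ÷ 3 = 161 remainder 0
161 ÷ 3 = 53 remainder 2
53 ÷ 3 = 17 remainder 2
17 ÷ 3 = 5 remainder 2
5 ÷ 3 = 1 remainder 2
1 ÷ 3 = 0 remainder 1
Reading remainders bottom-up:
= 1222202


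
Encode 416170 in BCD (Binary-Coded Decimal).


Each digit → 4-bit binary:
  4 → 0100
  1 → 0001
  6 → 0110
  1 → 0001
  7 → 0111
  0 → 0000
= 0100 0001 0110 0001 0111 0000


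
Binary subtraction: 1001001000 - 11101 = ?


Align and subtract column by column (LSB to MSB, borrowing when needed):
  1001001000
- 0000011101
  ----------
  col 0: (0 - 0 borrow-in) - 1 → borrow from next column: (0+2) - 1 = 1, borrow out 1
  col 1: (0 - 1 borrow-in) - 0 → borrow from next column: (-1+2) - 0 = 1, borrow out 1
  col 2: (0 - 1 borrow-in) - 1 → borrow from next column: (-1+2) - 1 = 0, borrow out 1
  col 3: (1 - 1 borrow-in) - 1 → borrow from next column: (0+2) - 1 = 1, borrow out 1
  col 4: (0 - 1 borrow-in) - 1 → borrow from next column: (-1+2) - 1 = 0, borrow out 1
  col 5: (0 - 1 borrow-in) - 0 → borrow from next column: (-1+2) - 0 = 1, borrow out 1
  col 6: (1 - 1 borrow-in) - 0 → 0 - 0 = 0, borrow out 0
  col 7: (0 - 0 borrow-in) - 0 → 0 - 0 = 0, borrow out 0
  col 8: (0 - 0 borrow-in) - 0 → 0 - 0 = 0, borrow out 0
  col 9: (1 - 0 borrow-in) - 0 → 1 - 0 = 1, borrow out 0
Reading bits MSB→LSB: 1000101011
Strip leading zeros: 1000101011
= 1000101011


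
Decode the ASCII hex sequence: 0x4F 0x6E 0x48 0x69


Codes (hex): 0x4F 0x6E 0x48 0x69
Per-code ASCII lookup:
  0x4F = 79  (range 65-90: uppercase, 79 - 65 = 14) → 'O'
  0x6E = 110  (range 97-122: lowercase, 110 - 97 = 13) → 'n'
  0x48 = 72  (range 65-90: uppercase, 72 - 65 = 7) → 'H'
  0x69 = 105  (range 97-122: lowercase, 105 - 97 = 8) → 'i'
= 'OnHi'


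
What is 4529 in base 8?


Divide by 8 repeatedly:
4529 ÷ 8 = 566 remainder 1
566 ÷ 8 = 70 remainder 6
70 ÷ 8 = 8 remainder 6
8 ÷ 8 = 1 remainder 0
1 ÷ 8 = 0 remainder 1
Reading remainders bottom-up:
= 0o10661


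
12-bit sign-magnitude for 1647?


Sign bit: 0 (positive)
Magnitude: 1647 = 11001101111
= 011001101111


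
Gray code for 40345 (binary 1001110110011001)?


Binary: 1001110110011001
Gray code: G = B XOR (B >> 1)
B >> 1 = 0100111011001100
1001110110011001 XOR 0100111011001100:
  1 XOR 0 = 1
  0 XOR 1 = 1
  0 XOR 0 = 0
  1 XOR 0 = 1
  1 XOR 1 = 0
  1 XOR 1 = 0
  0 XOR 1 = 1
  1 XOR 0 = 1
  1 XOR 1 = 0
  0 XOR 1 = 1
  0 XOR 0 = 0
  1 XOR 0 = 1
  1 XOR 1 = 0
  0 XOR 1 = 1
  0 XOR 0 = 0
  1 XOR 0 = 1
= 1101001101010101


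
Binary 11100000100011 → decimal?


Positional values:
Bit 0: 1 × 2^0 = 1
Bit 1: 1 × 2^1 = 2
Bit 5: 1 × 2^5 = 32
Bit 11: 1 × 2^11 = 2048
Bit 12: 1 × 2^12 = 4096
Bit 13: 1 × 2^13 = 8192
Sum = 1 + 2 + 32 + 2048 + 4096 + 8192
= 14371


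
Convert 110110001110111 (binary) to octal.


Group into 3-bit groups: 110110001110111
  110 = 6
  110 = 6
  001 = 1
  110 = 6
  111 = 7
= 0o66167


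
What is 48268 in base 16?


Divide by 16 repeatedly:
48268 ÷ 16 = 3016 remainder 12 (C)
3016 ÷ 16 = 188 remainder 8 (8)
188 ÷ 16 = 11 remainder 12 (C)
11 ÷ 16 = 0 remainder 11 (B)
Reading remainders bottom-up:
= 0xBC8C


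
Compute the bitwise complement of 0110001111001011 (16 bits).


Original: 0110001111001011
Invert all bits:
  bit 0: 0 → 1
  bit 1: 1 → 0
  bit 2: 1 → 0
  bit 3: 0 → 1
  bit 4: 0 → 1
  bit 5: 0 → 1
  bit 6: 1 → 0
  bit 7: 1 → 0
  bit 8: 1 → 0
  bit 9: 1 → 0
  bit 10: 0 → 1
  bit 11: 0 → 1
  bit 12: 1 → 0
  bit 13: 0 → 1
  bit 14: 1 → 0
  bit 15: 1 → 0
= 1001110000110100


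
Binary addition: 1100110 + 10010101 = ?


Align and add column by column (LSB to MSB, carry propagating):
  001100110
+ 010010101
  ---------
  col 0: 0 + 1 + 0 (carry in) = 1 → bit 1, carry out 0
  col 1: 1 + 0 + 0 (carry in) = 1 → bit 1, carry out 0
  col 2: 1 + 1 + 0 (carry in) = 2 → bit 0, carry out 1
  col 3: 0 + 0 + 1 (carry in) = 1 → bit 1, carry out 0
  col 4: 0 + 1 + 0 (carry in) = 1 → bit 1, carry out 0
  col 5: 1 + 0 + 0 (carry in) = 1 → bit 1, carry out 0
  col 6: 1 + 0 + 0 (carry in) = 1 → bit 1, carry out 0
  col 7: 0 + 1 + 0 (carry in) = 1 → bit 1, carry out 0
  col 8: 0 + 0 + 0 (carry in) = 0 → bit 0, carry out 0
Reading bits MSB→LSB: 011111011
Strip leading zeros: 11111011
= 11111011
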